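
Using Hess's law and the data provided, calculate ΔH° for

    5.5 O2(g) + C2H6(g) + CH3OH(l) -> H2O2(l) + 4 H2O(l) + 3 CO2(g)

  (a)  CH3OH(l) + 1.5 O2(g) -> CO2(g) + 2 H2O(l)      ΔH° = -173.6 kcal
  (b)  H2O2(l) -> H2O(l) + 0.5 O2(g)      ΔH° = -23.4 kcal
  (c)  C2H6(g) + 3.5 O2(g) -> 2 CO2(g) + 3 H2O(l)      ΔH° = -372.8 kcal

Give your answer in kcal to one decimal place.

(a) as written (CH3OH(l) already on the reactant side): -173.6 kcal
(b) reversed (H2O2(l) must end up as a product): +23.4 kcal
(c) as written (C2H6(g) already on the reactant side): -372.8 kcal
Combining the equations, ΔH° = (-173.6) + (+23.4) + (-372.8) = -523.0 kcal

ΔH° = -523.0 kcal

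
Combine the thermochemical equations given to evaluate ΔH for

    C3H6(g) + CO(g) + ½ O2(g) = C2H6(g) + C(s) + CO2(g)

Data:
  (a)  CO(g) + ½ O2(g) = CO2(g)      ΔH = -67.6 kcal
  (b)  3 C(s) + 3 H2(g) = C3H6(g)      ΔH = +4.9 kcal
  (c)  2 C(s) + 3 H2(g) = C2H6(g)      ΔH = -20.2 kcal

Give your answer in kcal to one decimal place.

ΔH = -92.7 kcal

(a) as written: -67.6 kcal
(b) reversed: -4.9 kcal
(c) as written: -20.2 kcal
By Hess's law, ΔH = (-67.6) + (-4.9) + (-20.2) = -92.7 kcal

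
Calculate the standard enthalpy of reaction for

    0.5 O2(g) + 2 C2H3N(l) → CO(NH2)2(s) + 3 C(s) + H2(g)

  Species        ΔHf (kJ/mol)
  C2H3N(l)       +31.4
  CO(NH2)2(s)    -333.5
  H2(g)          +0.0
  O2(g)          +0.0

Products: 1·(-333.5) + 3·(+0.0) + 1·(+0.0) = -333.5
Reactants: 1/2·(+0.0) + 2·(+31.4) = +62.8
ΔH°rxn = (-333.5) − (+62.8) = -396.3 kJ/mol

ΔH°rxn = -396.3 kJ/mol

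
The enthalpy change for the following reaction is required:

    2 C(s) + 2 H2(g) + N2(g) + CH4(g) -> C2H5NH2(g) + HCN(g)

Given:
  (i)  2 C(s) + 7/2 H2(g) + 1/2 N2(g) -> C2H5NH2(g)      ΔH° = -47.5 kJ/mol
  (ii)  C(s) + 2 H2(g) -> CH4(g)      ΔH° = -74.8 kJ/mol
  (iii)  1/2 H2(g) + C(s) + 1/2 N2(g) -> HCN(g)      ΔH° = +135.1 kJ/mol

(i) as written: -47.5 kJ/mol
(ii) reversed: +74.8 kJ/mol
(iii) as written: +135.1 kJ/mol
ΔH° = (1)·(-47.5) + (-1)·(-74.8) + (1)·(+135.1) = 162.4 kJ/mol

ΔH° = 162.4 kJ/mol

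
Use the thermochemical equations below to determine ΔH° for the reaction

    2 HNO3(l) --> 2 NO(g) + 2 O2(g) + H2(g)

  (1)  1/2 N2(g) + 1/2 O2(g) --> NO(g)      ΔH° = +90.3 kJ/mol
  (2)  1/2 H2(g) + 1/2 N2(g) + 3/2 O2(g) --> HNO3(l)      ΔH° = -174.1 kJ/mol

(1) × 2: (2)·(+90.3) = +180.6 kJ/mol
(2) reversed and × 2: (-2)·(-174.1) = +348.2 kJ/mol
Since enthalpy is a state function, ΔH° = (+180.6) + (+348.2) = 528.8 kJ/mol

ΔH° = 528.8 kJ/mol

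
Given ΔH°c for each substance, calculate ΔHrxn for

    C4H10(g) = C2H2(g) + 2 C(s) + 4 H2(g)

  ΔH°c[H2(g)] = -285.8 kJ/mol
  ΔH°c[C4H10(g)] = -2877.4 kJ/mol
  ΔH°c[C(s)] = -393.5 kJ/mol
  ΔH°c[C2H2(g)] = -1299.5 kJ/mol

With combustion enthalpies, reactants minus products:
= [1·(-2877.4)] − [1·(-1299.5) + 2·(-393.5) + 4·(-285.8)]
= 352.3 kJ/mol

ΔHrxn = 352.3 kJ/mol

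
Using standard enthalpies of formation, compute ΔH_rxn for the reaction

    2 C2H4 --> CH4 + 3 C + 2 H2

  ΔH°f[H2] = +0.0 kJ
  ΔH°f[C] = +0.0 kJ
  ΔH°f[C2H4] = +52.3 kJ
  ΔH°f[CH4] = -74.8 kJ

ΔH_rxn = -179.4 kJ

ΔH°rxn = Σ nΔHf°(products) − Σ nΔHf°(reactants).
Products: 1·(-74.8) + 3·(+0.0) + 2·(+0.0) = -74.8
Reactants: 2·(+52.3) = +104.6
ΔH_rxn = (-74.8) − (+104.6) = -179.4 kJ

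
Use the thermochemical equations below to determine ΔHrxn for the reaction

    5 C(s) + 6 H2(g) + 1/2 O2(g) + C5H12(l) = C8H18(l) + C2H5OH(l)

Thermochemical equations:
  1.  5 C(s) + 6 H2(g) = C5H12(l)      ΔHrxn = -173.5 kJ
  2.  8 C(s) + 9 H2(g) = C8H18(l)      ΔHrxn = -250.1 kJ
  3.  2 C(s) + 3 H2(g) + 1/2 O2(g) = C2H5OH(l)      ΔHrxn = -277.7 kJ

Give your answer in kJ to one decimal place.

eq. 1 reversed (reverse to put C5H12(l) on the reactant side): +173.5 kJ
eq. 2 as written (C8H18(l) already on the product side): -250.1 kJ
eq. 3 as written (C2H5OH(l) already on the product side): -277.7 kJ
Since enthalpy is a state function, ΔHrxn = (+173.5) + (-250.1) + (-277.7) = -354.3 kJ

ΔHrxn = -354.3 kJ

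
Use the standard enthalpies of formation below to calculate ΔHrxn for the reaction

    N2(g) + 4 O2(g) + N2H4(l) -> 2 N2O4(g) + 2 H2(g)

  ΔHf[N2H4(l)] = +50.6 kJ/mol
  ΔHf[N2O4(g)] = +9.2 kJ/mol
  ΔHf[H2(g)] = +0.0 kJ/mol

ΔHrxn = -32.2 kJ/mol

ΔH°rxn = Σ nΔHf°(products) − Σ nΔHf°(reactants).
Products: 2·(+9.2) + 2·(+0.0) = +18.4
Reactants: 1·(+0.0) + 4·(+0.0) + 1·(+50.6) = +50.6
ΔHrxn = (+18.4) − (+50.6) = -32.2 kJ/mol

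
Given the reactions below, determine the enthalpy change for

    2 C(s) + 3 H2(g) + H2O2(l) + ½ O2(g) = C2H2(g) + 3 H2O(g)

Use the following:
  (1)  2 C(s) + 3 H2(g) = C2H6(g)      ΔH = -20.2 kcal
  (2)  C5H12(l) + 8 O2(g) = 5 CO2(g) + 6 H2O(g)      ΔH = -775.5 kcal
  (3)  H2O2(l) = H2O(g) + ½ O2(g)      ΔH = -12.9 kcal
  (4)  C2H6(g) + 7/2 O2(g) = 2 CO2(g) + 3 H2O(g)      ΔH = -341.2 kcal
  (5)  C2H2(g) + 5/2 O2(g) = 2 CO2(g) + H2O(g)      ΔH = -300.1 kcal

(1) as written (C(s) already on the reactant side): -20.2 kcal
(2): not needed (C5H12(l) appears nowhere else).
(3) as written (H2O2(l) already on the reactant side): -12.9 kcal
(4) as written: -341.2 kcal
(5) reversed (C2H2(g) must end up as a product): +300.1 kcal
Combining the equations, ΔH = (1)·(-20.2) + (1)·(-12.9) + (1)·(-341.2) + (-1)·(-300.1) = -74.2 kcal

ΔH = -74.2 kcal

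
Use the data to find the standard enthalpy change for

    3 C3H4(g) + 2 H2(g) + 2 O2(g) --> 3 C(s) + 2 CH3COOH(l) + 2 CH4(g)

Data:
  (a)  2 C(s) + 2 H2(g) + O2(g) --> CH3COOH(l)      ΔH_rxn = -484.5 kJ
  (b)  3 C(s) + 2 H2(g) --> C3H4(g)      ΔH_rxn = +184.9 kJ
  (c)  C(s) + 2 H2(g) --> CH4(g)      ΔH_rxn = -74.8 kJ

(a) × 2: (2)·(-484.5) = -969.0 kJ
(b) reversed and × 3: (-3)·(+184.9) = -554.7 kJ
(c) × 2: (2)·(-74.8) = -149.6 kJ
ΔH_rxn = (2)·(-484.5) + (-3)·(+184.9) + (2)·(-74.8) = -1673.3 kJ

ΔH_rxn = -1673.3 kJ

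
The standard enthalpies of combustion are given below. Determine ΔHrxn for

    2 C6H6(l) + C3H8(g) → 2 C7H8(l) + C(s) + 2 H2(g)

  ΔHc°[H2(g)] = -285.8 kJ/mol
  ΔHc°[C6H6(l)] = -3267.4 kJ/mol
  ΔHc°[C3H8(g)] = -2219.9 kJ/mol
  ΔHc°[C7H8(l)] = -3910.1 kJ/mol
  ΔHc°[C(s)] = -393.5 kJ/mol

ΔHrxn = 30.6 kJ/mol

Using ΔH = Σ nΔHc°(reactants) − Σ nΔHc°(products):
= [2·(-3267.4) + 1·(-2219.9)] − [2·(-3910.1) + 1·(-393.5) + 2·(-285.8)]
= 30.6 kJ/mol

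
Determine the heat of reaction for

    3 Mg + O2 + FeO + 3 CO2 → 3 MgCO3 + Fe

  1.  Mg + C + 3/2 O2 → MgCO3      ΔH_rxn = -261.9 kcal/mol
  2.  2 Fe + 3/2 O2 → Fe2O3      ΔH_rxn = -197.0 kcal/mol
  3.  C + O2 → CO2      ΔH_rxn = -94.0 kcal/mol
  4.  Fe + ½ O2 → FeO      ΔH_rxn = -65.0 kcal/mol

eq. 1 × 3 (×3 to match 3 MgCO3 in the target): (3)·(-261.9) = -785.7 kcal/mol
eq. 2: not needed (Fe2O3 appears nowhere else).
eq. 3 reversed and × 3 (reverse to put CO2 on the reactant side; scale by 3 for the 3 CO2): (-3)·(-94.0) = +282.0 kcal/mol
eq. 4 reversed (reverse to put FeO on the reactant side): +65.0 kcal/mol
ΔH_rxn = (3)·(-261.9) + (-3)·(-94.0) + (-1)·(-65.0) = -438.7 kcal/mol

ΔH_rxn = -438.7 kcal/mol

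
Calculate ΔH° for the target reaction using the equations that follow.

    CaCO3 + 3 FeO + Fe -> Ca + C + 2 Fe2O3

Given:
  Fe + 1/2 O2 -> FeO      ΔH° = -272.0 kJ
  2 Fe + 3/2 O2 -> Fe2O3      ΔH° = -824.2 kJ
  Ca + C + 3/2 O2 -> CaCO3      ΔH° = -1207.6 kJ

equation 1 reversed and × 3: (-3)·(-272.0) = +816.0 kJ
equation 2 × 2: (2)·(-824.2) = -1648.4 kJ
equation 3 reversed: +1207.6 kJ
By Hess's law, ΔH° = (-3)·(-272.0) + (2)·(-824.2) + (-1)·(-1207.6) = 375.2 kJ

ΔH° = 375.2 kJ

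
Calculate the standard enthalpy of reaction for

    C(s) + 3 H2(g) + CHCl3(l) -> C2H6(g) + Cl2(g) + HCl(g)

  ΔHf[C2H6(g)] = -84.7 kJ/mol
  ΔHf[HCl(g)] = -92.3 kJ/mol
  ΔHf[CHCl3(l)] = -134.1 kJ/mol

ΔH_rxn = -42.9 kJ/mol

ΔH°rxn = Σ nΔHf°(products) − Σ nΔHf°(reactants).
Products: 1·(-84.7) + 1·(+0.0) + 1·(-92.3) = -177.0
Reactants: 1·(+0.0) + 3·(+0.0) + 1·(-134.1) = -134.1
ΔH_rxn = (-177.0) − (-134.1) = -42.9 kJ/mol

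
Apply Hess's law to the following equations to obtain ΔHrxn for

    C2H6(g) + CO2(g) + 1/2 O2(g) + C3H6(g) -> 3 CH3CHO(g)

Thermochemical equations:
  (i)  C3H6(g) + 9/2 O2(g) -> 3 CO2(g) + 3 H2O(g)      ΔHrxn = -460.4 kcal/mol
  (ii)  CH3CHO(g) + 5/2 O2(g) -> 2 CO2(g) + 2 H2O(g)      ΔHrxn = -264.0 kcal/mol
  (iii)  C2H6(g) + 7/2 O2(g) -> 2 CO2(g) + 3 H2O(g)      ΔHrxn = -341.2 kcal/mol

(i) as written: -460.4 kcal/mol
(ii) reversed and × 3: (-3)·(-264.0) = +792.0 kcal/mol
(iii) as written: -341.2 kcal/mol
ΔHrxn = (-460.4) + (+792.0) + (-341.2) = -9.6 kcal/mol

ΔHrxn = -9.6 kcal/mol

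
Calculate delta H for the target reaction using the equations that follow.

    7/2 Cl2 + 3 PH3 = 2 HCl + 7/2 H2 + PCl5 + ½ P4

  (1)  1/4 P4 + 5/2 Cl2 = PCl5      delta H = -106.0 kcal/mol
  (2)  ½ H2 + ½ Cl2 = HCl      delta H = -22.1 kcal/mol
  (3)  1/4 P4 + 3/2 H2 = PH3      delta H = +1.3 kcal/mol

delta H = -154.1 kcal/mol

(1) as written (PCl5 already on the product side): -106.0 kcal/mol
(2) × 2 (scale by 2 for the 2 HCl): (2)·(-22.1) = -44.2 kcal/mol
(3) reversed and × 3 (PH3 must end up as a reactant; scale by 3 for the 3 PH3): (-3)·(+1.3) = -3.9 kcal/mol
Since enthalpy is a state function, delta H = (1)·(-106.0) + (2)·(-22.1) + (-3)·(+1.3) = -154.1 kcal/mol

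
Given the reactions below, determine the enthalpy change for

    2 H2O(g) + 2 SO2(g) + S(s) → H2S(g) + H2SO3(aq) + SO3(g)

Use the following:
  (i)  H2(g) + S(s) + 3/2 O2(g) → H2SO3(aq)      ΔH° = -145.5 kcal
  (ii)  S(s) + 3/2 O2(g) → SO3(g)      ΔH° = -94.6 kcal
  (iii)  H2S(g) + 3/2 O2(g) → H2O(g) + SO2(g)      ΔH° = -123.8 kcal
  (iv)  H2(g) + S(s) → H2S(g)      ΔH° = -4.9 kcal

(i) as written: -145.5 kcal
(ii) as written: -94.6 kcal
(iii) reversed and × 2: (-2)·(-123.8) = +247.6 kcal
(iv) reversed: +4.9 kcal
Combining the equations, ΔH° = (1)·(-145.5) + (1)·(-94.6) + (-2)·(-123.8) + (-1)·(-4.9) = 12.4 kcal

ΔH° = 12.4 kcal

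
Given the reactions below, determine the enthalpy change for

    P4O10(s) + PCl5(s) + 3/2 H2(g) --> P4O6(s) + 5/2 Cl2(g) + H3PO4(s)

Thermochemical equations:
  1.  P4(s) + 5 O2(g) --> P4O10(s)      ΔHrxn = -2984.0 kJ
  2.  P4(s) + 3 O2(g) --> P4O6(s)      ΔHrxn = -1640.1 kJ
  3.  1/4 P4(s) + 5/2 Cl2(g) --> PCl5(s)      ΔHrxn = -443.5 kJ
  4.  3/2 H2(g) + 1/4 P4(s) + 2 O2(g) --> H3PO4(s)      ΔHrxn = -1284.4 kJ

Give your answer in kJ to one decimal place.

eq. 1 reversed: +2984.0 kJ
eq. 2 as written: -1640.1 kJ
eq. 3 reversed: +443.5 kJ
eq. 4 as written: -1284.4 kJ
ΔHrxn = (-1)·(-2984.0) + (1)·(-1640.1) + (-1)·(-443.5) + (1)·(-1284.4) = 503.0 kJ

ΔHrxn = 503.0 kJ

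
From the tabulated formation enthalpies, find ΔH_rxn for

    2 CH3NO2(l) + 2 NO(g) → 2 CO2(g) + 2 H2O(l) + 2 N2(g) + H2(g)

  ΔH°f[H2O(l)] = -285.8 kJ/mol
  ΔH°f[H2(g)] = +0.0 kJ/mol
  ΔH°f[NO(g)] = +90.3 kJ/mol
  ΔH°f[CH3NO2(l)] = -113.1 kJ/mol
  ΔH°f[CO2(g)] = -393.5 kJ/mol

ΔH_rxn = -1313.0 kJ/mol

ΔH°rxn = Σ nΔHf°(products) − Σ nΔHf°(reactants).
Products: 2·(-393.5) + 2·(-285.8) + 2·(+0.0) + 1·(+0.0) = -1358.6
Reactants: 2·(-113.1) + 2·(+90.3) = -45.6
ΔH_rxn = (-1358.6) − (-45.6) = -1313.0 kJ/mol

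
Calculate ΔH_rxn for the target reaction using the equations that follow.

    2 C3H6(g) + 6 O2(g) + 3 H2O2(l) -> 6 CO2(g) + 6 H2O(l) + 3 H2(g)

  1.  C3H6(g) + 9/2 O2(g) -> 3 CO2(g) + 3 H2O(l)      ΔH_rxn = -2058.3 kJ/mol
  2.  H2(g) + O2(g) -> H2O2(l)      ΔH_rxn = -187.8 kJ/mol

eq. 1 × 2: (2)·(-2058.3) = -4116.6 kJ/mol
eq. 2 reversed and × 3: (-3)·(-187.8) = +563.4 kJ/mol
ΔH_rxn = (2)·(-2058.3) + (-3)·(-187.8) = -3553.2 kJ/mol

ΔH_rxn = -3553.2 kJ/mol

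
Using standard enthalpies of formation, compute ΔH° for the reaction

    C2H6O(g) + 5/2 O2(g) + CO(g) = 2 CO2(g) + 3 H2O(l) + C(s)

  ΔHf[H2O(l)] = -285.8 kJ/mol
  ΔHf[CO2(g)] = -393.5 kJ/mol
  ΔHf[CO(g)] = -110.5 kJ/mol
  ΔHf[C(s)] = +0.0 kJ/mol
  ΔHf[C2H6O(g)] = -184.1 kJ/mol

Products: 2·(-393.5) + 3·(-285.8) + 1·(+0.0) = -1644.4
Reactants: 1·(-184.1) + 5/2·(+0.0) + 1·(-110.5) = -294.6
ΔH° = (-1644.4) − (-294.6) = -1349.8 kJ/mol

ΔH° = -1349.8 kJ/mol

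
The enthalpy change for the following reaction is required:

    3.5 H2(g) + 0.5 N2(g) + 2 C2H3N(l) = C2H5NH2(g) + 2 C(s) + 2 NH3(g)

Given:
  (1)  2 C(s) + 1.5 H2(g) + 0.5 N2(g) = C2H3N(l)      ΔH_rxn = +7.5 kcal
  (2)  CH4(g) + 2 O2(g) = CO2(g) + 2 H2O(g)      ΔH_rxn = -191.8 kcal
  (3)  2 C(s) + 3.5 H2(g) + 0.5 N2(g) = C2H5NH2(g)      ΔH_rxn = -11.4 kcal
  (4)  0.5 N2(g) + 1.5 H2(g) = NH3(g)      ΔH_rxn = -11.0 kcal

(1) reversed and × 2 (C2H3N(l) must end up as a reactant; scale by 2 for the 2 C2H3N(l)): (-2)·(+7.5) = -15.0 kcal
(2): not needed (O2(g) appears nowhere else).
(3) as written (C2H5NH2(g) already on the product side): -11.4 kcal
(4) × 2 (×2 to match 2 NH3(g) in the target): (2)·(-11.0) = -22.0 kcal
ΔH_rxn = (-15.0) + (-11.4) + (-22.0) = -48.4 kcal

ΔH_rxn = -48.4 kcal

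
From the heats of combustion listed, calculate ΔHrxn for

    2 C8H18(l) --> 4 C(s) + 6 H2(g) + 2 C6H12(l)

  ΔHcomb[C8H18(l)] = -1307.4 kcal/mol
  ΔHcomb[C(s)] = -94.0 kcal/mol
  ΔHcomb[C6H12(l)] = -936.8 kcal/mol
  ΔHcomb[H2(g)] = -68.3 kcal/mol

ΔHrxn = 44.6 kcal/mol

With combustion enthalpies, reactants minus products:
= [2·(-1307.4)] − [4·(-94.0) + 6·(-68.3) + 2·(-936.8)]
= 44.6 kcal/mol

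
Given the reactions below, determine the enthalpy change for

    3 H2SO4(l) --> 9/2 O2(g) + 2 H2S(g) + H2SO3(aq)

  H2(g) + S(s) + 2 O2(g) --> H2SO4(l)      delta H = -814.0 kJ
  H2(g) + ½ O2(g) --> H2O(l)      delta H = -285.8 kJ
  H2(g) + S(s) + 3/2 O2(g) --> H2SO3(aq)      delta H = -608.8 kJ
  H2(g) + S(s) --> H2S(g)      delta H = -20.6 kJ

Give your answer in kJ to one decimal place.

delta H = 1792.0 kJ

equation 1 reversed and × 3: (-3)·(-814.0) = +2442.0 kJ
equation 2: not needed.
equation 3 as written: -608.8 kJ
equation 4 × 2: (2)·(-20.6) = -41.2 kJ
By Hess's law, delta H = (-3)·(-814.0) + (1)·(-608.8) + (2)·(-20.6) = 1792.0 kJ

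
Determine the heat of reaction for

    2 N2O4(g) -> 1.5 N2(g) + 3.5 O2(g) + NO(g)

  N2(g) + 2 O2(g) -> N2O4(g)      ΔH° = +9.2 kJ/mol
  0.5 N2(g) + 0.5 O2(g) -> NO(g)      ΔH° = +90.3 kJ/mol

ΔH° = 71.9 kJ/mol

equation 1 reversed and × 2 (N2O4(g) must end up as a reactant; scale by 2 for the 2 N2O4(g)): (-2)·(+9.2) = -18.4 kJ/mol
equation 2 as written (NO(g) already on the product side): +90.3 kJ/mol
Summing the manipulated equations, ΔH° = (-2)·(+9.2) + (1)·(+90.3) = 71.9 kJ/mol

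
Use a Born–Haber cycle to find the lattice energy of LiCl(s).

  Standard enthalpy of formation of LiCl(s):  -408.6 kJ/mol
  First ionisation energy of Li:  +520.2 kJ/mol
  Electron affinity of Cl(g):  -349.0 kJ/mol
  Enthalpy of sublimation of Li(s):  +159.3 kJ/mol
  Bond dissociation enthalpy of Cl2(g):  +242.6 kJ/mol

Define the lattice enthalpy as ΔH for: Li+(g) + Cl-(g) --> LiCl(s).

ΔHf° = 1·ΔHsub + 1·(ΣIE) + 1/2·D(Cl2) + 1·EA + U
-408.6 = 1·(+159.3) + 1·(+520.2) + 1/2·(+242.6) + 1·(-349.0) + U
U = -408.6 − (+451.8) = -860.4 kJ/mol

U = -860.4 kJ/mol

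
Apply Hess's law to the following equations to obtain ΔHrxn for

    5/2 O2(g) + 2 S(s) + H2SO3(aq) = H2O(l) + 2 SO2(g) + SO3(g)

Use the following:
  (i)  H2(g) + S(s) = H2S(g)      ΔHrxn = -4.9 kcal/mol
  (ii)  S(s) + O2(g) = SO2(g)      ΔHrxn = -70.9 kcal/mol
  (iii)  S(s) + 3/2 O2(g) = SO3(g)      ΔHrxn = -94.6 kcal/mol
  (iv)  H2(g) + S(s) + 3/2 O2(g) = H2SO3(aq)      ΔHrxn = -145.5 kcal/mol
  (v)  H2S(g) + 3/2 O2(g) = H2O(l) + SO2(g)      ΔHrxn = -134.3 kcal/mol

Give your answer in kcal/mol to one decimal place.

(i) as written: -4.9 kcal/mol
(ii) as written: -70.9 kcal/mol
(iii) as written: -94.6 kcal/mol
(iv) reversed: +145.5 kcal/mol
(v) as written: -134.3 kcal/mol
By Hess's law, ΔHrxn = (-4.9) + (-70.9) + (-94.6) + (+145.5) + (-134.3) = -159.2 kcal/mol

ΔHrxn = -159.2 kcal/mol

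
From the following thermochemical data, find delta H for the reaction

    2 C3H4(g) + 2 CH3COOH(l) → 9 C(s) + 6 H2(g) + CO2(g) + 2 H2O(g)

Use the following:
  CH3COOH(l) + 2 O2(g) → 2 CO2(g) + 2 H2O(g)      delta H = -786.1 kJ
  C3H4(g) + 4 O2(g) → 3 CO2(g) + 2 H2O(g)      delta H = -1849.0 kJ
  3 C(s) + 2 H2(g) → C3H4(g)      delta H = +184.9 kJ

equation 1 × 2: (2)·(-786.1) = -1572.2 kJ
equation 2 reversed: +1849.0 kJ
equation 3 reversed and × 3: (-3)·(+184.9) = -554.7 kJ
Combining the equations, delta H = (-1572.2) + (+1849.0) + (-554.7) = -277.9 kJ

delta H = -277.9 kJ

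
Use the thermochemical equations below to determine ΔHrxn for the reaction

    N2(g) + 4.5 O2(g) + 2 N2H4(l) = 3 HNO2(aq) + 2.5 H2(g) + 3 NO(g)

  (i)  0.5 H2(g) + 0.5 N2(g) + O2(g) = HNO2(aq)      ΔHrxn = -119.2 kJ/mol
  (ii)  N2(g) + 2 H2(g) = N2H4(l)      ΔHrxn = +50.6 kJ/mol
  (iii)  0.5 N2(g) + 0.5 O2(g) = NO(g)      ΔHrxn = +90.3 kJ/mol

(i) × 3: (3)·(-119.2) = -357.6 kJ/mol
(ii) reversed and × 2: (-2)·(+50.6) = -101.2 kJ/mol
(iii) × 3: (3)·(+90.3) = +270.9 kJ/mol
Since enthalpy is a state function, ΔHrxn = (-357.6) + (-101.2) + (+270.9) = -187.9 kJ/mol

ΔHrxn = -187.9 kJ/mol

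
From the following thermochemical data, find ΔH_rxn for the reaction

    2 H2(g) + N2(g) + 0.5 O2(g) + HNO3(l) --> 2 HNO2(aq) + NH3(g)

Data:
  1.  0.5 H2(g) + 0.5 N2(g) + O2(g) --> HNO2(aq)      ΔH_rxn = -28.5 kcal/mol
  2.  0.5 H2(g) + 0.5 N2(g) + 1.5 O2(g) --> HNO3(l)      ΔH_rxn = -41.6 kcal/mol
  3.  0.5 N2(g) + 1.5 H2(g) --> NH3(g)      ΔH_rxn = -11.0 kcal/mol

eq. 1 × 2 (scale by 2 for the 2 HNO2(aq)): (2)·(-28.5) = -57.0 kcal/mol
eq. 2 reversed (HNO3(l) must end up as a reactant): +41.6 kcal/mol
eq. 3 as written (NH3(g) already on the product side): -11.0 kcal/mol
ΔH_rxn = (-57.0) + (+41.6) + (-11.0) = -26.4 kcal/mol

ΔH_rxn = -26.4 kcal/mol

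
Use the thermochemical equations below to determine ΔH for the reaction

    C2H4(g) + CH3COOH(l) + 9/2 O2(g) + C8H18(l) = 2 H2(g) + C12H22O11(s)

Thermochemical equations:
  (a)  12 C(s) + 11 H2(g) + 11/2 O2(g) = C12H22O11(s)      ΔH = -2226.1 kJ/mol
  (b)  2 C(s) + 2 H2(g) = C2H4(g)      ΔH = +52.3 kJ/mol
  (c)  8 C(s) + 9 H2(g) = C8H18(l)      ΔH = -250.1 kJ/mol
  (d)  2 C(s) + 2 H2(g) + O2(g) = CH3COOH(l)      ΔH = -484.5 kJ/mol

(a) as written (C12H22O11(s) already on the product side): -2226.1 kJ/mol
(b) reversed (C2H4(g) must end up as a reactant): -52.3 kJ/mol
(c) reversed (reverse to put C8H18(l) on the reactant side): +250.1 kJ/mol
(d) reversed (CH3COOH(l) must end up as a reactant): +484.5 kJ/mol
Summing the manipulated equations, ΔH = (-2226.1) + (-52.3) + (+250.1) + (+484.5) = -1543.8 kJ/mol

ΔH = -1543.8 kJ/mol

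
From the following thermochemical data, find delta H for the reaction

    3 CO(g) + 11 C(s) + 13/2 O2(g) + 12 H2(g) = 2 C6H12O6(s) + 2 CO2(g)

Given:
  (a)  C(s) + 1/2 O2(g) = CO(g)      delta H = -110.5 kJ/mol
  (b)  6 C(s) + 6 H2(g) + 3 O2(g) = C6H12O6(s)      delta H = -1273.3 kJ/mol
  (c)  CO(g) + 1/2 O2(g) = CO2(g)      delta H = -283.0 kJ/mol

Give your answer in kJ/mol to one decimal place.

(a) reversed: +110.5 kJ/mol
(b) × 2: (2)·(-1273.3) = -2546.6 kJ/mol
(c) × 2: (2)·(-283.0) = -566.0 kJ/mol
delta H = (-1)·(-110.5) + (2)·(-1273.3) + (2)·(-283.0) = -3002.1 kJ/mol

delta H = -3002.1 kJ/mol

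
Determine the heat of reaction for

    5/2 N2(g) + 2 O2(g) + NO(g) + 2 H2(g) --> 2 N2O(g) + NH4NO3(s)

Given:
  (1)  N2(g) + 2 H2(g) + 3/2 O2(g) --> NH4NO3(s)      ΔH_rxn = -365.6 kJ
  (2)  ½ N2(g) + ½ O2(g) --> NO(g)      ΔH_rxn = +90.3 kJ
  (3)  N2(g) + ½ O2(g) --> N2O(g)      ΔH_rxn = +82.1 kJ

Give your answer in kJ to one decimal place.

ΔH_rxn = -291.7 kJ

(1) as written: -365.6 kJ
(2) reversed: -90.3 kJ
(3) × 2: (2)·(+82.1) = +164.2 kJ
ΔH_rxn = (1)·(-365.6) + (-1)·(+90.3) + (2)·(+82.1) = -291.7 kJ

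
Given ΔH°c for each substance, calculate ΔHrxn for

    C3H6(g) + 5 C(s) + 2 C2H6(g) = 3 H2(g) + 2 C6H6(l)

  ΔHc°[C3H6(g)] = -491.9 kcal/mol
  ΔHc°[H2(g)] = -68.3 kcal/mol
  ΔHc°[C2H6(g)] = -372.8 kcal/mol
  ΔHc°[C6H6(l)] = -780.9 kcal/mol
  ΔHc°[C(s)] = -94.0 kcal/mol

ΔHrxn = 59.2 kcal/mol

Using ΔH = Σ nΔHc°(reactants) − Σ nΔHc°(products):
= [1·(-491.9) + 5·(-94.0) + 2·(-372.8)] − [3·(-68.3) + 2·(-780.9)]
= 59.2 kcal/mol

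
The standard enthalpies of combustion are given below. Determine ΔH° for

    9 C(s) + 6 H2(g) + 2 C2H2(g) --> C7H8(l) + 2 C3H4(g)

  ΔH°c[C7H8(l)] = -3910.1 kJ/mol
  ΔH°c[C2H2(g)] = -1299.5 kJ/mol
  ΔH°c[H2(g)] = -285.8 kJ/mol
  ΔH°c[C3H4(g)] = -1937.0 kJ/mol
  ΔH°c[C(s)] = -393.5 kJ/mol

With combustion enthalpies, reactants minus products:
= [9·(-393.5) + 6·(-285.8) + 2·(-1299.5)] − [1·(-3910.1) + 2·(-1937.0)]
= -71.2 kJ/mol

ΔH° = -71.2 kJ/mol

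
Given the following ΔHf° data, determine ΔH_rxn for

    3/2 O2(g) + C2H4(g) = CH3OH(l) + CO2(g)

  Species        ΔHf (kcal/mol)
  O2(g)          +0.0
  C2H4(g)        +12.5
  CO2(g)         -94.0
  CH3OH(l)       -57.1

ΔH_rxn = -163.6 kcal/mol

Products: 1·(-57.1) + 1·(-94.0) = -151.1
Reactants: 3/2·(+0.0) + 1·(+12.5) = +12.5
ΔH_rxn = (-151.1) − (+12.5) = -163.6 kcal/mol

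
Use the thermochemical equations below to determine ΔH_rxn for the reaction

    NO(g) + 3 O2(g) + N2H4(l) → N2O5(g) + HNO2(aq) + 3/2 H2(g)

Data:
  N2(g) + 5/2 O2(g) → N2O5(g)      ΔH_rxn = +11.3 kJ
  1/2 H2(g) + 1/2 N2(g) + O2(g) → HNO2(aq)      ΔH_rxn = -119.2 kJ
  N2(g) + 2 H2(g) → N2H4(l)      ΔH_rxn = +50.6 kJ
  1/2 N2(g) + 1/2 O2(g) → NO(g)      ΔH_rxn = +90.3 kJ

equation 1 as written (N2O5(g) already on the product side): +11.3 kJ
equation 2 as written (HNO2(aq) already on the product side): -119.2 kJ
equation 3 reversed (reverse to put N2H4(l) on the reactant side): -50.6 kJ
equation 4 reversed (NO(g) must end up as a reactant): -90.3 kJ
ΔH_rxn = (+11.3) + (-119.2) + (-50.6) + (-90.3) = -248.8 kJ

ΔH_rxn = -248.8 kJ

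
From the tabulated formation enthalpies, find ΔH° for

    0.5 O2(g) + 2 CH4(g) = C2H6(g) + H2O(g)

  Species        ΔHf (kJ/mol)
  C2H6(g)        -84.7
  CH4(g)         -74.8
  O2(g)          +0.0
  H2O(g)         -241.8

Products: 1·(-84.7) + 1·(-241.8) = -326.5
Reactants: 1/2·(+0.0) + 2·(-74.8) = -149.6
ΔH° = (-326.5) − (-149.6) = -176.9 kJ/mol

ΔH° = -176.9 kJ/mol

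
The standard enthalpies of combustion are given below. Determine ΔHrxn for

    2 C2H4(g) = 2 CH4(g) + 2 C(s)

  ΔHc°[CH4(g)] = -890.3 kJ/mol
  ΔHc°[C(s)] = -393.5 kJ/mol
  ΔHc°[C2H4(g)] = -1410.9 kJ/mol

ΔHrxn = -254.2 kJ/mol

Using ΔH = Σ nΔHc°(reactants) − Σ nΔHc°(products):
= [2·(-1410.9)] − [2·(-890.3) + 2·(-393.5)]
= -254.2 kJ/mol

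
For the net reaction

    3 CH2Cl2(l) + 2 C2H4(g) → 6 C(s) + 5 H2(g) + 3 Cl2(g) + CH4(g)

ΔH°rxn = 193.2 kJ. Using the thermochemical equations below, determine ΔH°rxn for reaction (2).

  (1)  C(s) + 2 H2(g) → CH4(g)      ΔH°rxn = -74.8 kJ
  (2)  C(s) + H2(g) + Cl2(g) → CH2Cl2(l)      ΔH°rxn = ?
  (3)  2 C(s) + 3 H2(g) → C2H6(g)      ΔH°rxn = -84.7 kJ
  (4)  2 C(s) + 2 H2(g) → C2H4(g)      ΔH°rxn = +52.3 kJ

(1) as written (CH4(g) already on the product side): -74.8 kJ
(2) reversed and × 3 (reverse to put CH2Cl2(l) on the reactant side; scale by 3 for the 3 CH2Cl2(l)): contributes −3·x
(3): not needed (C2H6(g) appears nowhere else).
(4) reversed and × 2 (reverse to put C2H4(g) on the reactant side; ×2 to match 2 C2H4(g) in the target): (-2)·(+52.3) = -104.6 kJ
+193.2 = (-74.8) + (-104.6) − 3·x
x = (+193.2 − (-179.4)) / (-3) = -124.2 kJ

ΔH°rxn = -124.2 kJ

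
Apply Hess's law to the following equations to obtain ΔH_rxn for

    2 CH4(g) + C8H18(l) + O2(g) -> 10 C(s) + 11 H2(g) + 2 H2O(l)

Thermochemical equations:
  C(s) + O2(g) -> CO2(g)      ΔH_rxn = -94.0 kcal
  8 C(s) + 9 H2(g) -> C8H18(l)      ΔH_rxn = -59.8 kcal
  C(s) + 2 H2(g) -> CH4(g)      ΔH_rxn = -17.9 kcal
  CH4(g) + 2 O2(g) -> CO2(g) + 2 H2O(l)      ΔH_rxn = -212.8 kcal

equation 1 reversed: +94.0 kcal
equation 2 reversed: +59.8 kcal
equation 3 reversed: +17.9 kcal
equation 4 as written: -212.8 kcal
ΔH_rxn = (+94.0) + (+59.8) + (+17.9) + (-212.8) = -41.1 kcal

ΔH_rxn = -41.1 kcal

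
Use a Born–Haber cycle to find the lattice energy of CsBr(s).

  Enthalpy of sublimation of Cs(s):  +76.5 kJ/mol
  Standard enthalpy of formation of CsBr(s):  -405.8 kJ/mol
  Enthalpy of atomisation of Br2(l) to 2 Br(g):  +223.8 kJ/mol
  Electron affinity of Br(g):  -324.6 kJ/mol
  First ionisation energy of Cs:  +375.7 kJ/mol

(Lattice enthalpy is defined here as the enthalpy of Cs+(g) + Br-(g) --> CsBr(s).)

ΔHf° = 1·ΔHsub + 1·(ΣIE) + 1/2·D(Br2) + 1·EA + U
-405.8 = 1·(+76.5) + 1·(+375.7) + 1/2·(+223.8) + 1·(-324.6) + U
U = -405.8 − (+239.5) = -645.3 kJ/mol

U = -645.3 kJ/mol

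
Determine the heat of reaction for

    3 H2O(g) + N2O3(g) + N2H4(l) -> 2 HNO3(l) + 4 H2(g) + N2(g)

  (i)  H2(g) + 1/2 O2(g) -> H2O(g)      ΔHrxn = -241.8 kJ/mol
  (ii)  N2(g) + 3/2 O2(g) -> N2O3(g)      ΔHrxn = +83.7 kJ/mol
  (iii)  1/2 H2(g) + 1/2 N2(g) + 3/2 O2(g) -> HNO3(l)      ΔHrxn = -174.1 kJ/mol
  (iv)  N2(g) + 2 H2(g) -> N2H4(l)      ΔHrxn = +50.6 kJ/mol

ΔHrxn = 242.9 kJ/mol

(i) reversed and × 3: (-3)·(-241.8) = +725.4 kJ/mol
(ii) reversed: -83.7 kJ/mol
(iii) × 2: (2)·(-174.1) = -348.2 kJ/mol
(iv) reversed: -50.6 kJ/mol
Summing the manipulated equations, ΔHrxn = (-3)·(-241.8) + (-1)·(+83.7) + (2)·(-174.1) + (-1)·(+50.6) = 242.9 kJ/mol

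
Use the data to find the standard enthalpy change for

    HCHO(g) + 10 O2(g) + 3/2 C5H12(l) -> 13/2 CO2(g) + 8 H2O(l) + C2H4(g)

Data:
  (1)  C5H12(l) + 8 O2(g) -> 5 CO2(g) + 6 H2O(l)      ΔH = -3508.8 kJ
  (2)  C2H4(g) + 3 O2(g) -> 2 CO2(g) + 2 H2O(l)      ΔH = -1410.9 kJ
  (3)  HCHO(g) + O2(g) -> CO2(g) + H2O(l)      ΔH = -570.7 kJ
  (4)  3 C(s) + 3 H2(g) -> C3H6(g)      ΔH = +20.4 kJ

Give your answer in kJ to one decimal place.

(1) × 3/2: (3/2)·(-3508.8) = -5263.2 kJ
(2) reversed: +1410.9 kJ
(3) as written: -570.7 kJ
(4): not needed.
Summing the manipulated equations, ΔH = (3/2)·(-3508.8) + (-1)·(-1410.9) + (1)·(-570.7) = -4423.0 kJ

ΔH = -4423.0 kJ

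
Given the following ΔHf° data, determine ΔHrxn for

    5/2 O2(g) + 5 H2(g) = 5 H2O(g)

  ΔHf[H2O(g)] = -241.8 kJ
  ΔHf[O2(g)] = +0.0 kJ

ΔHrxn = -1209.0 kJ

Products: 5·(-241.8) = -1209.0
Reactants: 5/2·(+0.0) + 5·(+0.0) = +0.0
ΔHrxn = (-1209.0) − (+0.0) = -1209.0 kJ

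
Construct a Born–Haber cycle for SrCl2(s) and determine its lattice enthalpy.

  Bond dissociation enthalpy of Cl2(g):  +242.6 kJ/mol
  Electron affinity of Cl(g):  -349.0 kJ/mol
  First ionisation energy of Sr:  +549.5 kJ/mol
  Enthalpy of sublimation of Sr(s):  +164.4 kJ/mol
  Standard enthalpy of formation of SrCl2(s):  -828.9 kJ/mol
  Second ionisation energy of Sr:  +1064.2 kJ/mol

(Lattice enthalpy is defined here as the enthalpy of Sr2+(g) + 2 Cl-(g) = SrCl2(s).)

ΔHf° = 1·ΔHsub + 1·(ΣIE) + 1·D(Cl2) + 2·EA + U
-828.9 = 1·(+164.4) + 1·(+1613.7) + 1·(+242.6) + 2·(-349.0) + U
U = -828.9 − (+1322.7) = -2151.6 kJ/mol

U = -2151.6 kJ/mol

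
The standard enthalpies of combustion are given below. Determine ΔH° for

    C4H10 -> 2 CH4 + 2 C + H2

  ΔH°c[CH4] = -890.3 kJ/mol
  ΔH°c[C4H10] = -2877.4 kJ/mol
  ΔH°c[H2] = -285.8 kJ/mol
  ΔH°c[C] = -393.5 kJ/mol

ΔH° = -24.0 kJ/mol

Using ΔH = Σ nΔHc°(reactants) − Σ nΔHc°(products):
= [1·(-2877.4)] − [2·(-890.3) + 2·(-393.5) + 1·(-285.8)]
= -24.0 kJ/mol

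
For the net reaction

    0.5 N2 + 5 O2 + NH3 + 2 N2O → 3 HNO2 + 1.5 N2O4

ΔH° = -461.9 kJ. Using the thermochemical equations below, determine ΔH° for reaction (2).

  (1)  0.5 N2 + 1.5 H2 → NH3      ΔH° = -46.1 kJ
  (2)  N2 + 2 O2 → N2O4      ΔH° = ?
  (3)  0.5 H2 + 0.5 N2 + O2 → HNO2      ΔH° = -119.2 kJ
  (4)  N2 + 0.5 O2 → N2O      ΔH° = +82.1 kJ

ΔH° = 9.2 kJ

(1) reversed: +46.1 kJ
(2) × 3/2: contributes 3/2·x
(3) × 3: (3)·(-119.2) = -357.6 kJ
(4) reversed and × 2: (-2)·(+82.1) = -164.2 kJ
-461.9 = (+46.1) + (-357.6) + (-164.2) + 3/2·x
x = (-461.9 − (-475.7)) / (3/2) = 9.2 kJ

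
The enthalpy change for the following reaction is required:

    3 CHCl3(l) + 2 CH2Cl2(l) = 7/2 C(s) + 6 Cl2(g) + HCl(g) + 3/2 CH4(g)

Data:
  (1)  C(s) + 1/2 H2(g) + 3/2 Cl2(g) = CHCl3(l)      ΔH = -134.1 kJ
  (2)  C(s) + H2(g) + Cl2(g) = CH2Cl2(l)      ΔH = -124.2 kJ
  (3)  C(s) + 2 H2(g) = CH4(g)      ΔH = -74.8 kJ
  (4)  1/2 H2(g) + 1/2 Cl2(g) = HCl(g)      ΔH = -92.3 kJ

(1) reversed and × 3 (reverse to put CHCl3(l) on the reactant side; scale by 3 for the 3 CHCl3(l)): (-3)·(-134.1) = +402.3 kJ
(2) reversed and × 2 (CH2Cl2(l) must end up as a reactant; scale by 2 for the 2 CH2Cl2(l)): (-2)·(-124.2) = +248.4 kJ
(3) × 3/2 (×3/2 to match 3/2 CH4(g) in the target): (3/2)·(-74.8) = -112.2 kJ
(4) as written (HCl(g) already on the product side): -92.3 kJ
ΔH = (+402.3) + (+248.4) + (-112.2) + (-92.3) = 446.2 kJ

ΔH = 446.2 kJ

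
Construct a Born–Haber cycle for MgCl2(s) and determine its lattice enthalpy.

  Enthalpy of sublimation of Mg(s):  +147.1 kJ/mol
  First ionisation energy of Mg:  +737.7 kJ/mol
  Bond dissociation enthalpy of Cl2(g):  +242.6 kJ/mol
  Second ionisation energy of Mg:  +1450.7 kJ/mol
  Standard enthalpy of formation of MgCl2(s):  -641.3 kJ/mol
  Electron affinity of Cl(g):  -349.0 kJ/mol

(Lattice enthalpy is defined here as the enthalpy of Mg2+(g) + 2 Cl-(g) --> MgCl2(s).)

U = -2521.4 kJ/mol

ΔHf° = 1·ΔHsub + 1·(ΣIE) + 1·D(Cl2) + 2·EA + U
-641.3 = 1·(+147.1) + 1·(+2188.4) + 1·(+242.6) + 2·(-349.0) + U
U = -641.3 − (+1880.1) = -2521.4 kJ/mol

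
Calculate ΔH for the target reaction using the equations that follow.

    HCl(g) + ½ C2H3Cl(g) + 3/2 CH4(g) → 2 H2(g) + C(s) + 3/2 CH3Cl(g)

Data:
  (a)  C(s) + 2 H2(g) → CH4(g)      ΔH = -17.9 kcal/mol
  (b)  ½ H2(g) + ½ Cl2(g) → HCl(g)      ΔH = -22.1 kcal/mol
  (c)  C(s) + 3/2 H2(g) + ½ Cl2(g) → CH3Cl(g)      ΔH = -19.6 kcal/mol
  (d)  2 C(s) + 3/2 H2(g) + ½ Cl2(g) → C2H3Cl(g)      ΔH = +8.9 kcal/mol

(a) reversed and × 3/2 (CH4(g) must end up as a reactant; ×3/2 to match 3/2 CH4(g) in the target): (-3/2)·(-17.9) = +26.85 kcal/mol
(b) reversed (HCl(g) must end up as a reactant): +22.1 kcal/mol
(c) × 3/2 (scale by 3/2 for the 3/2 CH3Cl(g)): (3/2)·(-19.6) = -29.4 kcal/mol
(d) reversed and × 1/2 (C2H3Cl(g) must end up as a reactant; ×1/2 to match 1/2 C2H3Cl(g) in the target): (-1/2)·(+8.9) = -4.45 kcal/mol
Since enthalpy is a state function, ΔH = (-3/2)·(-17.9) + (-1)·(-22.1) + (3/2)·(-19.6) + (-1/2)·(+8.9) = 15.1 kcal/mol

ΔH = 15.1 kcal/mol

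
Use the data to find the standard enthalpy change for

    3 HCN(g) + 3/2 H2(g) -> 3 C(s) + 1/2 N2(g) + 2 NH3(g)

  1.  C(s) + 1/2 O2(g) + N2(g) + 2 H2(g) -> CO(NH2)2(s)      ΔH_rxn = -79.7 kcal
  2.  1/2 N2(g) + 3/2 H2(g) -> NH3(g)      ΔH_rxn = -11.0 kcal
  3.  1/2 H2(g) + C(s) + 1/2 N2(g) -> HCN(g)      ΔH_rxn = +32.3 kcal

eq. 1: not needed (CO(NH2)2(s) appears nowhere else).
eq. 2 × 2 (scale by 2 for the 2 NH3(g)): (2)·(-11.0) = -22.0 kcal
eq. 3 reversed and × 3 (reverse to put HCN(g) on the reactant side; ×3 to match 3 HCN(g) in the target): (-3)·(+32.3) = -96.9 kcal
By Hess's law, ΔH_rxn = (-22.0) + (-96.9) = -118.9 kcal

ΔH_rxn = -118.9 kcal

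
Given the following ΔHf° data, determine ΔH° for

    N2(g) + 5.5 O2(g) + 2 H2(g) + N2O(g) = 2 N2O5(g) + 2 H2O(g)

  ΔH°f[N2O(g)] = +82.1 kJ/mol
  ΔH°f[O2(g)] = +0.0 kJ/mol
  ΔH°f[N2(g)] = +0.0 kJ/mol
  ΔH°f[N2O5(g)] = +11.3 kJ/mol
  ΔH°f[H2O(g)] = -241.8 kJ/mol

ΔH° = -543.1 kJ/mol

Products: 2·(+11.3) + 2·(-241.8) = -461.0
Reactants: 1·(+0.0) + 11/2·(+0.0) + 2·(+0.0) + 1·(+82.1) = +82.1
ΔH° = (-461.0) − (+82.1) = -543.1 kJ/mol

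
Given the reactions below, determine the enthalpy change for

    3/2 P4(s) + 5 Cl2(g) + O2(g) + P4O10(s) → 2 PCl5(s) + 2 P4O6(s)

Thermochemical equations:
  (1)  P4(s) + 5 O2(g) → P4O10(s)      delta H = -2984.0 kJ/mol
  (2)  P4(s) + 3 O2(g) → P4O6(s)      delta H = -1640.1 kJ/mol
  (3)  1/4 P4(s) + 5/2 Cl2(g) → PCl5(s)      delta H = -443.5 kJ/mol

(1) reversed: +2984.0 kJ/mol
(2) × 2: (2)·(-1640.1) = -3280.2 kJ/mol
(3) × 2: (2)·(-443.5) = -887.0 kJ/mol
delta H = (+2984.0) + (-3280.2) + (-887.0) = -1183.2 kJ/mol

delta H = -1183.2 kJ/mol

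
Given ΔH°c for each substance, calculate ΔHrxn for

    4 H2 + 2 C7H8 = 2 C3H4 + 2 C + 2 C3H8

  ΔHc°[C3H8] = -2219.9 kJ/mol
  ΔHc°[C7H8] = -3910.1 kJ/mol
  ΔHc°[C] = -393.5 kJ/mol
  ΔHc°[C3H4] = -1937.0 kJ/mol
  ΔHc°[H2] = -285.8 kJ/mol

Using ΔH = Σ nΔHc°(reactants) − Σ nΔHc°(products):
= [4·(-285.8) + 2·(-3910.1)] − [2·(-1937.0) + 2·(-393.5) + 2·(-2219.9)]
= 137.4 kJ/mol

ΔHrxn = 137.4 kJ/mol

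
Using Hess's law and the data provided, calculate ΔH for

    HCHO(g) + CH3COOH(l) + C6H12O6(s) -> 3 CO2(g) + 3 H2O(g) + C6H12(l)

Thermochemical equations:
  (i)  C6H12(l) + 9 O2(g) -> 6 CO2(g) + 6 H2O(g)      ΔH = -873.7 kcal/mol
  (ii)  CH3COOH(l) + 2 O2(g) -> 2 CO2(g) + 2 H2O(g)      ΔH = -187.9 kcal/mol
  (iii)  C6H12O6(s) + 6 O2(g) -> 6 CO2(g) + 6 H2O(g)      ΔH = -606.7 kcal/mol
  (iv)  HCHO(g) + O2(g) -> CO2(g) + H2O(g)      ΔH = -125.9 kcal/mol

(i) reversed: +873.7 kcal/mol
(ii) as written: -187.9 kcal/mol
(iii) as written: -606.7 kcal/mol
(iv) as written: -125.9 kcal/mol
ΔH = (+873.7) + (-187.9) + (-606.7) + (-125.9) = -46.8 kcal/mol

ΔH = -46.8 kcal/mol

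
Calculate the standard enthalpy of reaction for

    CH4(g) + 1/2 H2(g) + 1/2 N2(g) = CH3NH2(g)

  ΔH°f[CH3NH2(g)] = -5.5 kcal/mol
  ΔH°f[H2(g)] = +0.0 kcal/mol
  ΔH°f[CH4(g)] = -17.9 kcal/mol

ΔH°rxn = 12.4 kcal/mol

ΔH°rxn = Σ nΔHf°(products) − Σ nΔHf°(reactants).
Products: 1·(-5.5) = -5.5
Reactants: 1·(-17.9) + 1/2·(+0.0) + 1/2·(+0.0) = -17.9
ΔH°rxn = (-5.5) − (-17.9) = 12.4 kcal/mol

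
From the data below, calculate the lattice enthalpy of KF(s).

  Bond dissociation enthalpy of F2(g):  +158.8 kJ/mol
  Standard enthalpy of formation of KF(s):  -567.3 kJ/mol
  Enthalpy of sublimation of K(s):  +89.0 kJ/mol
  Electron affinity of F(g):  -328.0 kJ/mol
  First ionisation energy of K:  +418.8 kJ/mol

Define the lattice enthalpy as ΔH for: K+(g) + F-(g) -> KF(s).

ΔHf° = 1·ΔHsub + 1·(ΣIE) + 1/2·D(F2) + 1·EA + U
-567.3 = 1·(+89.0) + 1·(+418.8) + 1/2·(+158.8) + 1·(-328.0) + U
U = -567.3 − (+259.2) = -826.5 kJ/mol

U = -826.5 kJ/mol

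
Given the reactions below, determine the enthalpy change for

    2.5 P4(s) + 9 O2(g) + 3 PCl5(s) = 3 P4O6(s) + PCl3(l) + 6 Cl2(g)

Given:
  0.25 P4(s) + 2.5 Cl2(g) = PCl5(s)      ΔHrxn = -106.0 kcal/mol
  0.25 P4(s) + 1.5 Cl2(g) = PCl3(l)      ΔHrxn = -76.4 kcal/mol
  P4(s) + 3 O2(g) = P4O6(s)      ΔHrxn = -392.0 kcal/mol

ΔHrxn = -934.4 kcal/mol

equation 1 reversed and × 3: (-3)·(-106.0) = +318.0 kcal/mol
equation 2 as written: -76.4 kcal/mol
equation 3 × 3: (3)·(-392.0) = -1176.0 kcal/mol
Combining the equations, ΔHrxn = (-3)·(-106.0) + (1)·(-76.4) + (3)·(-392.0) = -934.4 kcal/mol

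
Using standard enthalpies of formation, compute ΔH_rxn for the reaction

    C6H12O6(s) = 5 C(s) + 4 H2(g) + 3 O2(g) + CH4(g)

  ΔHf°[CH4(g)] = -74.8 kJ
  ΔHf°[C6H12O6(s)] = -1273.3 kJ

Products: 5·(+0.0) + 4·(+0.0) + 3·(+0.0) + 1·(-74.8) = -74.8
Reactants: 1·(-1273.3) = -1273.3
ΔH_rxn = (-74.8) − (-1273.3) = 1198.5 kJ

ΔH_rxn = 1198.5 kJ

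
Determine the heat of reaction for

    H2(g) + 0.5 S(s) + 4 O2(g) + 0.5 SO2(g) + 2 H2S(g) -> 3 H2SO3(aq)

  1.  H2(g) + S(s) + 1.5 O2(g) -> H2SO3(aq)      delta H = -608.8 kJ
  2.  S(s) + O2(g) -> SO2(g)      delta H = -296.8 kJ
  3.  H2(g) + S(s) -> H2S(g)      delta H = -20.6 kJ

delta H = -1636.8 kJ

eq. 1 × 3 (×3 to match 3 H2SO3(aq) in the target): (3)·(-608.8) = -1826.4 kJ
eq. 2 reversed and × 1/2 (SO2(g) must end up as a reactant; ×1/2 to match 1/2 SO2(g) in the target): (-1/2)·(-296.8) = +148.4 kJ
eq. 3 reversed and × 2 (H2S(g) must end up as a reactant; ×2 to match 2 H2S(g) in the target): (-2)·(-20.6) = +41.2 kJ
Combining the equations, delta H = (-1826.4) + (+148.4) + (+41.2) = -1636.8 kJ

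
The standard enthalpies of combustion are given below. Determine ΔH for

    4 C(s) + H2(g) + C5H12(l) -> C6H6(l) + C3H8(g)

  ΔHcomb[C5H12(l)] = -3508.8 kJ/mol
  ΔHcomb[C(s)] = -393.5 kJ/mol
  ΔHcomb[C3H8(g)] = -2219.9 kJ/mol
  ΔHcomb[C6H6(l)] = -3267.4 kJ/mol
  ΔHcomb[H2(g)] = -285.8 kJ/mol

ΔH = 118.7 kJ/mol

With combustion enthalpies, reactants minus products:
= [4·(-393.5) + 1·(-285.8) + 1·(-3508.8)] − [1·(-3267.4) + 1·(-2219.9)]
= 118.7 kJ/mol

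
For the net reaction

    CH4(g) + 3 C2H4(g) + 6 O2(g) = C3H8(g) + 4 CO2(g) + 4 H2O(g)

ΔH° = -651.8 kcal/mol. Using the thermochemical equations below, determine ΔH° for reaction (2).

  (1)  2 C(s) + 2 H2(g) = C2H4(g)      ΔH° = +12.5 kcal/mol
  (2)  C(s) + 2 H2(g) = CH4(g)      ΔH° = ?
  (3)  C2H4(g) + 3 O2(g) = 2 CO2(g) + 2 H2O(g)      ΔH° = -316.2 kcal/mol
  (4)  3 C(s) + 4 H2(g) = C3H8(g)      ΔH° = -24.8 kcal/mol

ΔH° = -17.9 kcal/mol

(1) reversed: -12.5 kcal/mol
(2) reversed: contributes −x
(3) × 2: (2)·(-316.2) = -632.4 kcal/mol
(4) as written: -24.8 kcal/mol
-651.8 = (-12.5) + (-632.4) + (-24.8) − x
x = (-651.8 − (-669.7)) / (-1) = -17.9 kcal/mol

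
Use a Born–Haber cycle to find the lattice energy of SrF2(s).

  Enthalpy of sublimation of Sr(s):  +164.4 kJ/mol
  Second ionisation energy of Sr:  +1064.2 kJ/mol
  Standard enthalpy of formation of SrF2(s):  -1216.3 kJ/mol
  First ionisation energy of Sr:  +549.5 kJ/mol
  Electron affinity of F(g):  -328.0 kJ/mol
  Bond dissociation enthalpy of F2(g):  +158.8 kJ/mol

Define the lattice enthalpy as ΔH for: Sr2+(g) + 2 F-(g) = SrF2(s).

ΔHf° = 1·ΔHsub + 1·(ΣIE) + 1·D(F2) + 2·EA + U
-1216.3 = 1·(+164.4) + 1·(+1613.7) + 1·(+158.8) + 2·(-328.0) + U
U = -1216.3 − (+1280.9) = -2497.2 kJ/mol

U = -2497.2 kJ/mol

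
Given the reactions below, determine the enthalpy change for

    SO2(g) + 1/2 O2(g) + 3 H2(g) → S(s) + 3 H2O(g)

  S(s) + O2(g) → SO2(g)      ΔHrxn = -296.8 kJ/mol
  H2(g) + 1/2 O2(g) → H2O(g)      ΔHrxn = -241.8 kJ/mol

ΔHrxn = -428.6 kJ/mol

equation 1 reversed: +296.8 kJ/mol
equation 2 × 3: (3)·(-241.8) = -725.4 kJ/mol
ΔHrxn = (+296.8) + (-725.4) = -428.6 kJ/mol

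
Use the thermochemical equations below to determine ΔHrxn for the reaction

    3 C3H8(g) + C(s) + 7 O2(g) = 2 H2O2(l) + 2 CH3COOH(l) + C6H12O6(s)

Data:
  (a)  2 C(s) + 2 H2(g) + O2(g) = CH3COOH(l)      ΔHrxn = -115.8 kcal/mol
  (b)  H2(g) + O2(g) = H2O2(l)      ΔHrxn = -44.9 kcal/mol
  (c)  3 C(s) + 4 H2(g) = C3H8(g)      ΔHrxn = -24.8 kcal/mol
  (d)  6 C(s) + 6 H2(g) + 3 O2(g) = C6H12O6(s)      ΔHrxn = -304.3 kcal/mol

ΔHrxn = -551.3 kcal/mol

(a) × 2: (2)·(-115.8) = -231.6 kcal/mol
(b) × 2: (2)·(-44.9) = -89.8 kcal/mol
(c) reversed and × 3: (-3)·(-24.8) = +74.4 kcal/mol
(d) as written: -304.3 kcal/mol
ΔHrxn = (2)·(-115.8) + (2)·(-44.9) + (-3)·(-24.8) + (1)·(-304.3) = -551.3 kcal/mol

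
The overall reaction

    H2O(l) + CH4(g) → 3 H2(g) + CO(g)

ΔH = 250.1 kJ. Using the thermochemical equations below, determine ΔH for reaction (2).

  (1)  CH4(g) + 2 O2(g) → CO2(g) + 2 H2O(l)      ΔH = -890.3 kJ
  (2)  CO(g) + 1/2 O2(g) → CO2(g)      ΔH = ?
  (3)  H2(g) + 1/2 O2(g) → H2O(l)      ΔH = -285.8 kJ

(1) as written (CH4(g) already on the reactant side): -890.3 kJ
(2) reversed (reverse to put CO(g) on the product side): contributes −x
(3) reversed and × 3 (H2(g) must end up as a product; ×3 to match 3 H2(g) in the target): (-3)·(-285.8) = +857.4 kJ
+250.1 = (-890.3) + (+857.4) − x
x = (+250.1 − (-32.9)) / (-1) = -283.0 kJ

ΔH = -283.0 kJ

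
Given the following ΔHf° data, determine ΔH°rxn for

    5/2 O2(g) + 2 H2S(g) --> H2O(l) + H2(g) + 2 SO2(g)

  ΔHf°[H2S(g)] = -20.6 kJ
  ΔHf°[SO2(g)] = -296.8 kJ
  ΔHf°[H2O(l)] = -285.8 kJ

Products: 1·(-285.8) + 1·(+0.0) + 2·(-296.8) = -879.4
Reactants: 5/2·(+0.0) + 2·(-20.6) = -41.2
ΔH°rxn = (-879.4) − (-41.2) = -838.2 kJ

ΔH°rxn = -838.2 kJ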